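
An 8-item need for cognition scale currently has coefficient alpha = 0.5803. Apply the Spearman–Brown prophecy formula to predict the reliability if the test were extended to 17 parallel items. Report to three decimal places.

predicted reliability = 0.746

Length factor m = 17/8 = 2.1250
α' = m·α / (1 + (m−1)·α)
   = 17/8 × 0.5803 / (1 + (17/8 − 1) × 0.5803)
   = 1.2331 / 1.6528 = 0.746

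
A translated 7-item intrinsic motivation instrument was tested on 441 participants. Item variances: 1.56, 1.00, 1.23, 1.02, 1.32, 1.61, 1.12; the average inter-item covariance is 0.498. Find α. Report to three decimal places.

α = 0.820

Σσ²ᵢ = 1.56 + 1.00 + 1.23 + 1.02 + 1.32 + 1.61 + 1.12 = 8.86
Sum of the 21 distinct covariances = 21 × 0.498 = 10.458
σ²_T = Σσ²ᵢ + 2·Σcov = 8.86 + 2 × 10.458 = 29.776
α = (7/6)·(1 − 8.86/29.776) = 0.820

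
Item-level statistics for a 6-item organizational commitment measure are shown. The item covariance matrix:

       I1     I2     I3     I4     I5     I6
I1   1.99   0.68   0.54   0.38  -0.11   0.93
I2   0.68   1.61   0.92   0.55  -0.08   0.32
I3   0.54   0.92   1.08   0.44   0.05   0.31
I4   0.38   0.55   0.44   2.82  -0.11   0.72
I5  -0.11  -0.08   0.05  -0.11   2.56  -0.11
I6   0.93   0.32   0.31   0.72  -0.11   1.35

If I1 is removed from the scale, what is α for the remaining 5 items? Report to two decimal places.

Remaining items: I2, I3, I4, I5, I6 (k = 5).
Σσᵢ² = 1.61 + 1.08 + 2.82 + 2.56 + 1.35 = 9.42
σ²_T = 9.42 + 2 × 3.01 = 15.44
α (item deleted) = (5/4)·(1 − 9.42/15.44) = 0.49

α = 0.49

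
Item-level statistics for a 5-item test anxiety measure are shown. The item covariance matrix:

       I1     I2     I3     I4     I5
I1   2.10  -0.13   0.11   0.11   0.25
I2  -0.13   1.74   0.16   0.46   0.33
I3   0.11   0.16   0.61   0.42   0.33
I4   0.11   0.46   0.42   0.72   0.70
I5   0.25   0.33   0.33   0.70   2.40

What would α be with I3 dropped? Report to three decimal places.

α = 0.441

Remaining items: I1, I2, I4, I5 (k = 4).
Σσ²ᵢ = 2.10 + 1.74 + 0.72 + 2.40 = 6.96
Var(T) = 6.96 + 2 × 1.72 = 10.40
α (item deleted) = (4/3)·(1 − 6.96/10.40) = 0.441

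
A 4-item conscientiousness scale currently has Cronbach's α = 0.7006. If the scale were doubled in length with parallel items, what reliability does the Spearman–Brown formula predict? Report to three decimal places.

Length factor m = 2
α' = m·α / (1 + (m−1)·α)
   = 2 × 0.7006 / (1 + (2 − 1) × 0.7006)
   = 1.4012 / 1.7006 = 0.824

predicted reliability = 0.824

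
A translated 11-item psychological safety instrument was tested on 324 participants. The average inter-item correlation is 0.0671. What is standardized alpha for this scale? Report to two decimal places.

Standardized α = k·r̄ / (1 + (k−1)·r̄) = 11 × 0.0671 / (1 + 10 × 0.0671)
  = 0.7381 / 1.6710 = 0.44

standardized alpha = 0.44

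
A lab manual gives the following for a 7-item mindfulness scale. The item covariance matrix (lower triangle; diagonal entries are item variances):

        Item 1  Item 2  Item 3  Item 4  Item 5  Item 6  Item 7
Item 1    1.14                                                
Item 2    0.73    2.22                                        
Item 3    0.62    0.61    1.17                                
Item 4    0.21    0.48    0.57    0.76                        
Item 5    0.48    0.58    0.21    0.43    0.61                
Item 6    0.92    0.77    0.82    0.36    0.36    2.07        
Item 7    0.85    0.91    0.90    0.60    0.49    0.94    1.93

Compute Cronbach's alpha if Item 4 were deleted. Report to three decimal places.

Remaining items: Item 1, Item 2, Item 3, Item 5, Item 6, Item 7 (k = 6).
Σσᵢ² = 1.14 + 2.22 + 1.17 + 0.61 + 2.07 + 1.93 = 9.14
Var(T) = 9.14 + 2 × 10.19 = 29.52
α (item deleted) = (6/5)·(1 − 9.14/29.52) = 0.828

α = 0.828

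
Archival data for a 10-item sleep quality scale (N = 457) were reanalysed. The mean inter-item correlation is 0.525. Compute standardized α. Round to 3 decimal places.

standardized α = 0.917

Standardized α = k·r̄ / (1 + (k−1)·r̄) = 10 × 0.525 / (1 + 9 × 0.525)
  = 5.2500 / 5.7250 = 0.917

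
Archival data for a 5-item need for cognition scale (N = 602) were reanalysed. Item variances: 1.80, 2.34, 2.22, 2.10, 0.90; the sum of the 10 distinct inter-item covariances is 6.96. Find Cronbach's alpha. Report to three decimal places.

α = 0.747

ΣVar(i) = 1.80 + 2.34 + 2.22 + 2.10 + 0.90 = 9.36
Sum of distinct covariances = 6.96
σ²_total = ΣVar(i) + 2·Σcov = 9.36 + 2 × 6.96 = 23.28
α = (5/4)·(1 − 9.36/23.28) = 0.747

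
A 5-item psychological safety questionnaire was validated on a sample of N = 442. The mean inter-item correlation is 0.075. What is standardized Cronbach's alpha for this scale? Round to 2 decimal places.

Standardized α = k·r̄ / (1 + (k−1)·r̄) = 5 × 0.075 / (1 + 4 × 0.075)
  = 0.3750 / 1.3000 = 0.29

standardized Cronbach's alpha = 0.29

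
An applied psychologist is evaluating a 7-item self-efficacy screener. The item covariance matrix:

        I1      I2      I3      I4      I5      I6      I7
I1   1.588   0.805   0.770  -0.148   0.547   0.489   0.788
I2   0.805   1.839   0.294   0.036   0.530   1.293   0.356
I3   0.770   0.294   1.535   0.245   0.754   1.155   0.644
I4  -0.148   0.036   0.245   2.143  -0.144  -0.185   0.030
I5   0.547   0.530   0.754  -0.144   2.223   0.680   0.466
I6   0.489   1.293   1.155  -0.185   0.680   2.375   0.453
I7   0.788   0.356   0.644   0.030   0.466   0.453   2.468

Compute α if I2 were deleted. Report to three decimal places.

Remaining items: I1, I3, I4, I5, I6, I7 (k = 6).
sum of item variances = 1.588 + 1.535 + 2.143 + 2.223 + 2.375 + 2.468 = 12.332
total variance = 12.332 + 2 × 6.544 = 25.420
α (item deleted) = (6/5)·(1 − 12.332/25.420) = 0.618

α = 0.618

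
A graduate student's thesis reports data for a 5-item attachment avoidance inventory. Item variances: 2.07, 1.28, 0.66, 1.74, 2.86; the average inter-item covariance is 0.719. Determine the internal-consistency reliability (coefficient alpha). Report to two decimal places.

sum of item variances = 2.07 + 1.28 + 0.66 + 1.74 + 2.86 = 8.61
Sum of the 10 distinct covariances = 10 × 0.719 = 7.190
σ²_total = sum of item variances + 2·Σcov = 8.61 + 2 × 7.190 = 22.990
α = (5/4)·(1 − 8.61/22.990) = 0.78

coefficient alpha = 0.78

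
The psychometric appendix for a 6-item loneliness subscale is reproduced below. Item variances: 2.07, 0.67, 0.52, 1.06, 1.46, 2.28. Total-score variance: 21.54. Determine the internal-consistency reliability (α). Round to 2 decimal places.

Σσ²ᵢ = 2.07 + 0.67 + 0.52 + 1.06 + 1.46 + 2.28 = 8.06
α = (k/(k−1))·(1 − Σσ²ᵢ/total variance) = (6/5)·(1 − 8.06/21.54) = 0.75

α = 0.75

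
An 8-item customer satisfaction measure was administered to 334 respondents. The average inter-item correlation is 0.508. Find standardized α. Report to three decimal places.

standardized α = 0.892

Standardized α = k·r̄ / (1 + (k−1)·r̄) = 8 × 0.508 / (1 + 7 × 0.508)
  = 4.0640 / 4.5560 = 0.892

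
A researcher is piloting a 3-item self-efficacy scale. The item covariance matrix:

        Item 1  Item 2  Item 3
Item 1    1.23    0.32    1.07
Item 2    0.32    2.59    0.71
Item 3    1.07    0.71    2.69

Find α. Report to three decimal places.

α = 0.588

sum of item variances = 1.23 + 2.59 + 2.69 = 6.51
Sum of the distinct covariances = 2.10
Var(T) = 6.51 + 2 × 2.10 = 10.71
α = (k/(k−1))·(1 − sum of item variances/Var(T)) = (3/2)·(1 − 6.51/10.71) = 0.588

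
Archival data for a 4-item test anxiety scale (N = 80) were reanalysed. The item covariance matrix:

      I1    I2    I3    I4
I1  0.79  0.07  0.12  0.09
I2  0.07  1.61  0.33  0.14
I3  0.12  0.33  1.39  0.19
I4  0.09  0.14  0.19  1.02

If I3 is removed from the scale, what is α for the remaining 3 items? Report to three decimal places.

α = 0.224

Remaining items: I1, I2, I4 (k = 3).
Σσ²ᵢ = 0.79 + 1.61 + 1.02 = 3.42
σ²_T = 3.42 + 2 × 0.30 = 4.02
α (item deleted) = (3/2)·(1 − 3.42/4.02) = 0.224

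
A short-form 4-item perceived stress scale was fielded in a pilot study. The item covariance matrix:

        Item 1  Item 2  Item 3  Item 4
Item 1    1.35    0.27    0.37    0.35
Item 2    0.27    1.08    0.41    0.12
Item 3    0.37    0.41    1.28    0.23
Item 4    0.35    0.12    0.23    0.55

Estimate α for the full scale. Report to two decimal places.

α = 0.60

Σσ²ᵢ = 1.35 + 1.08 + 1.28 + 0.55 = 4.26
Sum of off-diagonal covariances = 1.75
total variance = 4.26 + 2 × 1.75 = 7.76
α = (k/(k−1))·(1 − Σσ²ᵢ/total variance) = (4/3)·(1 − 4.26/7.76) = 0.60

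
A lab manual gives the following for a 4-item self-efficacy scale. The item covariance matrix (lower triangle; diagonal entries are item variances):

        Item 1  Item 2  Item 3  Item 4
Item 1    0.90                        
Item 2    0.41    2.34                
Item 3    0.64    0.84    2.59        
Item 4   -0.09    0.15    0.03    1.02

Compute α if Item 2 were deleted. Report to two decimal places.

α = 0.31

Remaining items: Item 1, Item 3, Item 4 (k = 3).
Σσ²ᵢ = 0.90 + 2.59 + 1.02 = 4.51
total variance = 4.51 + 2 × 0.58 = 5.67
α (item deleted) = (3/2)·(1 − 4.51/5.67) = 0.31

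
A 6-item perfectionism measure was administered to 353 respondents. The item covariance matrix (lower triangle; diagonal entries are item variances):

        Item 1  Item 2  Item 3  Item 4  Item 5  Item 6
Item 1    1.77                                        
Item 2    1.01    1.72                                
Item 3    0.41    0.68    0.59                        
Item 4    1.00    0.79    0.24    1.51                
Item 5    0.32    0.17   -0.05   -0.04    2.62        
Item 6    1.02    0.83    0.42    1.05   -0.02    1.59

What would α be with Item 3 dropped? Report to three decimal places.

Remaining items: Item 1, Item 2, Item 4, Item 5, Item 6 (k = 5).
sum of item variances = 1.77 + 1.72 + 1.51 + 2.62 + 1.59 = 9.21
σ²_total = 9.21 + 2 × 6.13 = 21.47
α (item deleted) = (5/4)·(1 − 9.21/21.47) = 0.714

α = 0.714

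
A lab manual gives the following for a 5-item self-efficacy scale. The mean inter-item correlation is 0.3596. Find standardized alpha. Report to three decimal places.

Standardized α = k·r̄ / (1 + (k−1)·r̄) = 5 × 0.3596 / (1 + 4 × 0.3596)
  = 1.7980 / 2.4384 = 0.737

α = 0.737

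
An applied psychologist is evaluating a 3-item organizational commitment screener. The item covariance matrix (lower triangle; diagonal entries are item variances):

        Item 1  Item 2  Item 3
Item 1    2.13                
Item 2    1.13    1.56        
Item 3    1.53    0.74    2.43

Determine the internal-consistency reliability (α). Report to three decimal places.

sum of item variances = 2.13 + 1.56 + 2.43 = 6.12
Sum of off-diagonal covariances = 3.40
σ²_total = 6.12 + 2 × 3.40 = 12.92
α = (k/(k−1))·(1 − sum of item variances/σ²_total) = (3/2)·(1 − 6.12/12.92) = 0.789

α = 0.789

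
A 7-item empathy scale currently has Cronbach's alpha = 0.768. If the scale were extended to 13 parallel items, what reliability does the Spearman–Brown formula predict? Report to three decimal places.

Length factor m = 13/7 = 1.8571
α' = m·α / (1 + (m−1)·α)
   = 13/7 × 0.768 / (1 + (13/7 − 1) × 0.768)
   = 1.4263 / 1.6583 = 0.860

predicted reliability = 0.860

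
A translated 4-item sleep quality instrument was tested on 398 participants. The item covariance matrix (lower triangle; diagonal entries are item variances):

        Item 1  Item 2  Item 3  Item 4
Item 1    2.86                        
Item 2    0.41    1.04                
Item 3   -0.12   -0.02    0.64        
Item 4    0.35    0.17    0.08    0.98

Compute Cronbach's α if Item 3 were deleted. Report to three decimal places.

Remaining items: Item 1, Item 2, Item 4 (k = 3).
sum of item variances = 2.86 + 1.04 + 0.98 = 4.88
σ²_T = 4.88 + 2 × 0.93 = 6.74
α (item deleted) = (3/2)·(1 − 4.88/6.74) = 0.414

Cronbach's α = 0.414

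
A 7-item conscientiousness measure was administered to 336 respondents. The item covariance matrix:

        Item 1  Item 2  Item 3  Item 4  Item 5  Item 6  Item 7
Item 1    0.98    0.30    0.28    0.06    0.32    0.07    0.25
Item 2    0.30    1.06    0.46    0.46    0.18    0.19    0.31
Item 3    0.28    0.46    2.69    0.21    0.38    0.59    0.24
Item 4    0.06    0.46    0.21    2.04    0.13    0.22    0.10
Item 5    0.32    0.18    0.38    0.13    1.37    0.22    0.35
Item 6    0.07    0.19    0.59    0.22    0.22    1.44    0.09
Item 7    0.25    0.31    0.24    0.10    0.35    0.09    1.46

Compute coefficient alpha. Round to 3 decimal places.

coefficient alpha = 0.577

sum of item variances = 0.98 + 1.06 + 2.69 + 2.04 + 1.37 + 1.44 + 1.46 = 11.04
Σ_{i<j} σ_ij = 5.41
σ²_T = 11.04 + 2 × 5.41 = 21.86
α = (k/(k−1))·(1 − sum of item variances/σ²_T) = (7/6)·(1 − 11.04/21.86) = 0.577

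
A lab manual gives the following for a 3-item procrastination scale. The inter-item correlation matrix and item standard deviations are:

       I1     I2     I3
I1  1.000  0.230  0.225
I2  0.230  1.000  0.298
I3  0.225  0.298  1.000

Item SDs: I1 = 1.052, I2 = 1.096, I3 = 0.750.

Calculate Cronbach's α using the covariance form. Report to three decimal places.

Cronbach's α = 0.486

Σσ²ᵢ = 1.052² + 1.096² + 0.750² = 2.8704
Covariances σ_ij = r_ij · s_i · s_j:
  σ(I1,I2) = 0.230 × 1.052 × 1.096 = 0.2652
  σ(I1,I3) = 0.225 × 1.052 × 0.750 = 0.1775
  σ(I2,I3) = 0.298 × 1.096 × 0.750 = 0.2450
σ²_T = Σσ²ᵢ + 2·Σσ_ij = 2.8704 + 2 × 0.6877 = 4.2458
α = (3/2)·(1 − 2.8704/4.2458) = 0.486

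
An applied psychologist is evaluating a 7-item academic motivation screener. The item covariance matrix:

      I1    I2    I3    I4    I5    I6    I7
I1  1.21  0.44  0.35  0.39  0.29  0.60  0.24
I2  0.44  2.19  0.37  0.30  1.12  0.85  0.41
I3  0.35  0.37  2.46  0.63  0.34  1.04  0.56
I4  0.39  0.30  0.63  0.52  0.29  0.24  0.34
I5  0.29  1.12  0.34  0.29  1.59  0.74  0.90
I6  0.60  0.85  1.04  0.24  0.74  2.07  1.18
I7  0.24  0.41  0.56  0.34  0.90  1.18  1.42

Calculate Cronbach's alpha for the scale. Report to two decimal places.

α = 0.78

Σσᵢ² = 1.21 + 2.19 + 2.46 + 0.52 + 1.59 + 2.07 + 1.42 = 11.46
Sum of off-diagonal covariances = 11.62
σ²_total = 11.46 + 2 × 11.62 = 34.70
α = (k/(k−1))·(1 − Σσᵢ²/σ²_total) = (7/6)·(1 − 11.46/34.70) = 0.78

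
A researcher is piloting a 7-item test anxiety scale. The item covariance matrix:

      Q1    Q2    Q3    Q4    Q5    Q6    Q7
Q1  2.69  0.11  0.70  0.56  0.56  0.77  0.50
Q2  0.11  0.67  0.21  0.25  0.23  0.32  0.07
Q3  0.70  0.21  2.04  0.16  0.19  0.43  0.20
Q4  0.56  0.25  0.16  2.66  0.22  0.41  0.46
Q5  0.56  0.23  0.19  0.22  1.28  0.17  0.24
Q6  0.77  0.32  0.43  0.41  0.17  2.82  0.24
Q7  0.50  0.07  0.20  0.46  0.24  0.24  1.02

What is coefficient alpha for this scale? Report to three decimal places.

ΣVar(i) = 2.69 + 0.67 + 2.04 + 2.66 + 1.28 + 2.82 + 1.02 = 13.18
Sum of the distinct covariances = 7.00
Var(T) = 13.18 + 2 × 7.00 = 27.18
α = (k/(k−1))·(1 − ΣVar(i)/Var(T)) = (7/6)·(1 − 13.18/27.18) = 0.601

α = 0.601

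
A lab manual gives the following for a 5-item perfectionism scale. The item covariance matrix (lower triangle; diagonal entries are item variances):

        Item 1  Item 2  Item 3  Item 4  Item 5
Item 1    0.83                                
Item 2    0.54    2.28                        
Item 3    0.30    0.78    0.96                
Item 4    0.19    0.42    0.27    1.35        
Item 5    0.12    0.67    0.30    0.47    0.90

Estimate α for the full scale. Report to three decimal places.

sum of item variances = 0.83 + 2.28 + 0.96 + 1.35 + 0.90 = 6.32
Sum of the distinct covariances = 4.06
σ²_total = 6.32 + 2 × 4.06 = 14.44
α = (k/(k−1))·(1 − sum of item variances/σ²_total) = (5/4)·(1 − 6.32/14.44) = 0.703

α = 0.703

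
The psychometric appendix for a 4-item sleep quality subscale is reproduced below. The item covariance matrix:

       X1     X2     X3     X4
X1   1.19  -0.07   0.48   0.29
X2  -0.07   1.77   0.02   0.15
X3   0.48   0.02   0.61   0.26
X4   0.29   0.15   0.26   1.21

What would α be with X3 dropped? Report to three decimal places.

α = 0.226

Remaining items: X1, X2, X4 (k = 3).
sum of item variances = 1.19 + 1.77 + 1.21 = 4.17
Var(T) = 4.17 + 2 × 0.37 = 4.91
α (item deleted) = (3/2)·(1 − 4.17/4.91) = 0.226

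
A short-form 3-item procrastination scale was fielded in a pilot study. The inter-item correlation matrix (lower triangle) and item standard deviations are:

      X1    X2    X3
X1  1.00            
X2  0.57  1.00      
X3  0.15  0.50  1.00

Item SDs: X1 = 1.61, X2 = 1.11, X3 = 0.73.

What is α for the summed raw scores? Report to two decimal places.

α = 0.64

Σσ²ᵢ = 1.61² + 1.11² + 0.73² = 4.3571
Covariances σ_ij = r_ij · s_i · s_j:
  σ(X1,X2) = 0.57 × 1.61 × 1.11 = 1.0186
  σ(X1,X3) = 0.15 × 1.61 × 0.73 = 0.1763
  σ(X2,X3) = 0.50 × 1.11 × 0.73 = 0.4052
σ²_T = Σσ²ᵢ + 2·Σσ_ij = 4.3571 + 2 × 1.6001 = 7.5573
α = (3/2)·(1 − 4.3571/7.5573) = 0.64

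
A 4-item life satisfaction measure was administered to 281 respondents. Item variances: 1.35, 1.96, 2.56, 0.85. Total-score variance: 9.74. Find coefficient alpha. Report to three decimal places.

Σσ²ᵢ = 1.35 + 1.96 + 2.56 + 0.85 = 6.72
α = (k/(k−1))·(1 − Σσ²ᵢ/σ²_total) = (4/3)·(1 − 6.72/9.74) = 0.413

coefficient alpha = 0.413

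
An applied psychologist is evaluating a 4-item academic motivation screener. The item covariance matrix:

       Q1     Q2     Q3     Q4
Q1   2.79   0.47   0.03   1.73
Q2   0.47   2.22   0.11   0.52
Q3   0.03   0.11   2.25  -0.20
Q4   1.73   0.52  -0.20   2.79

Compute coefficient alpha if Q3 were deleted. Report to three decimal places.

Remaining items: Q1, Q2, Q4 (k = 3).
sum of item variances = 2.79 + 2.22 + 2.79 = 7.80
Var(T) = 7.80 + 2 × 2.72 = 13.24
α (item deleted) = (3/2)·(1 − 7.80/13.24) = 0.616

coefficient alpha = 0.616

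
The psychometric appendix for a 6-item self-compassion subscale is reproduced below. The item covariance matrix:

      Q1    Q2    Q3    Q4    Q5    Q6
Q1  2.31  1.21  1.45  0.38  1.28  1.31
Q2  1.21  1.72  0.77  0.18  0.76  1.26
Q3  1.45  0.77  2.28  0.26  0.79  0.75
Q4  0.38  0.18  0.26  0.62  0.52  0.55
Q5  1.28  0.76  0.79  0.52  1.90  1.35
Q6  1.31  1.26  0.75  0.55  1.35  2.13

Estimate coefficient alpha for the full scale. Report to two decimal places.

α = 0.84

sum of item variances = 2.31 + 1.72 + 2.28 + 0.62 + 1.90 + 2.13 = 10.96
Sum of the distinct covariances = 12.82
σ²_total = 10.96 + 2 × 12.82 = 36.60
α = (k/(k−1))·(1 − sum of item variances/σ²_total) = (6/5)·(1 − 10.96/36.60) = 0.84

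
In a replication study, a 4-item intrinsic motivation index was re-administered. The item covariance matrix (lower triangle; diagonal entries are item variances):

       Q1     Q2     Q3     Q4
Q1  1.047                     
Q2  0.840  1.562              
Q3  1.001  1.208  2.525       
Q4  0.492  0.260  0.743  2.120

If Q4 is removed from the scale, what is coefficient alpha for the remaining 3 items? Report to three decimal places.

Remaining items: Q1, Q2, Q3 (k = 3).
ΣVar(i) = 1.047 + 1.562 + 2.525 = 5.134
total variance = 5.134 + 2 × 3.049 = 11.232
α (item deleted) = (3/2)·(1 − 5.134/11.232) = 0.814

coefficient alpha = 0.814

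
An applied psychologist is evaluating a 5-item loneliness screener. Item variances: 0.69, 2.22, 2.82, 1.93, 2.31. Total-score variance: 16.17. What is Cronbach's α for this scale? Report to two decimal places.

Cronbach's α = 0.48

Σσᵢ² = 0.69 + 2.22 + 2.82 + 1.93 + 2.31 = 9.97
α = (k/(k−1))·(1 − Σσᵢ²/σ²_T) = (5/4)·(1 − 9.97/16.17) = 0.48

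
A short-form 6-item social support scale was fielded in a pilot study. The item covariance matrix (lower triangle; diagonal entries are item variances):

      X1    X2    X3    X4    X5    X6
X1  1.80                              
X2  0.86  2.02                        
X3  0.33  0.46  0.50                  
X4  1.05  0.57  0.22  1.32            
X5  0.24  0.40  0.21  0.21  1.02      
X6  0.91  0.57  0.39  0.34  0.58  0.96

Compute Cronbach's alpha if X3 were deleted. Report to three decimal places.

Remaining items: X1, X2, X4, X5, X6 (k = 5).
Σσᵢ² = 1.80 + 2.02 + 1.32 + 1.02 + 0.96 = 7.12
σ²_total = 7.12 + 2 × 5.73 = 18.58
α (item deleted) = (5/4)·(1 − 7.12/18.58) = 0.771

α = 0.771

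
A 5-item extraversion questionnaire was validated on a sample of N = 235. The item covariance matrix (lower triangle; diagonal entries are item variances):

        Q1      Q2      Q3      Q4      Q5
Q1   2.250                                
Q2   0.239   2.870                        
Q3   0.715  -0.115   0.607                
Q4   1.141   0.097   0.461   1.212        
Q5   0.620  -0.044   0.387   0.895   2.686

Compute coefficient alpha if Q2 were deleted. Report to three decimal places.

Remaining items: Q1, Q3, Q4, Q5 (k = 4).
Σσᵢ² = 2.250 + 0.607 + 1.212 + 2.686 = 6.755
σ²_total = 6.755 + 2 × 4.219 = 15.193
α (item deleted) = (4/3)·(1 − 6.755/15.193) = 0.741

coefficient alpha = 0.741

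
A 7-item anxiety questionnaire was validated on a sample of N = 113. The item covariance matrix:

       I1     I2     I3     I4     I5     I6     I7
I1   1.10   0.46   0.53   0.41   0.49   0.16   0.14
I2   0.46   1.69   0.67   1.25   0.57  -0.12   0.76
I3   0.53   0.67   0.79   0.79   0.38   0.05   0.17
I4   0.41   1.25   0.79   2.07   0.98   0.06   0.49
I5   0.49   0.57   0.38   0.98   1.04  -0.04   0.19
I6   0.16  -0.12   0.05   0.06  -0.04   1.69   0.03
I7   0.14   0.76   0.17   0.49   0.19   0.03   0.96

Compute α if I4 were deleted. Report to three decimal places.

α = 0.660

Remaining items: I1, I2, I3, I5, I6, I7 (k = 6).
Σσ²ᵢ = 1.10 + 1.69 + 0.79 + 1.04 + 1.69 + 0.96 = 7.27
total variance = 7.27 + 2 × 4.44 = 16.15
α (item deleted) = (6/5)·(1 − 7.27/16.15) = 0.660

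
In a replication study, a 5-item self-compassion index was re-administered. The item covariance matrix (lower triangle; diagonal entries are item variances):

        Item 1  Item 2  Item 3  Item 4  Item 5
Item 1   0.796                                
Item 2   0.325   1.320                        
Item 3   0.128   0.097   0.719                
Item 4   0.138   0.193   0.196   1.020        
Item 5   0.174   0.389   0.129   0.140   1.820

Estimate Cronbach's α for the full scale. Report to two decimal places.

Cronbach's α = 0.50

ΣVar(i) = 0.796 + 1.320 + 0.719 + 1.020 + 1.820 = 5.675
Sum of off-diagonal covariances = 1.909
total variance = 5.675 + 2 × 1.909 = 9.493
α = (k/(k−1))·(1 − ΣVar(i)/total variance) = (5/4)·(1 − 5.675/9.493) = 0.50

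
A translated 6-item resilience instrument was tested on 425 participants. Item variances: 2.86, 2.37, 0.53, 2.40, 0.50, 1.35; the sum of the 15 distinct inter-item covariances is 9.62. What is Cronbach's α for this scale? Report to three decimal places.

sum of item variances = 2.86 + 2.37 + 0.53 + 2.40 + 0.50 + 1.35 = 10.01
Sum of distinct covariances = 9.62
total variance = sum of item variances + 2·Σcov = 10.01 + 2 × 9.62 = 29.25
α = (6/5)·(1 − 10.01/29.25) = 0.789

α = 0.789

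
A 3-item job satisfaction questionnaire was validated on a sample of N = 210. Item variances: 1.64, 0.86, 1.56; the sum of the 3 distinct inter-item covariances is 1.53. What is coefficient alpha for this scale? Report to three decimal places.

α = 0.645

ΣVar(i) = 1.64 + 0.86 + 1.56 = 4.06
Sum of distinct covariances = 1.53
total variance = ΣVar(i) + 2·Σcov = 4.06 + 2 × 1.53 = 7.12
α = (3/2)·(1 − 4.06/7.12) = 0.645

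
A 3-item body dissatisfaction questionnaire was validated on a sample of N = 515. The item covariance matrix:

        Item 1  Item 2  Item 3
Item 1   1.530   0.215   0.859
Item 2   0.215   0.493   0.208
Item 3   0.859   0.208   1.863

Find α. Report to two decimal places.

Σσ²ᵢ = 1.530 + 0.493 + 1.863 = 3.886
Σ_{i<j} σ_ij = 1.282
Var(T) = 3.886 + 2 × 1.282 = 6.450
α = (k/(k−1))·(1 − Σσ²ᵢ/Var(T)) = (3/2)·(1 − 3.886/6.450) = 0.60

α = 0.60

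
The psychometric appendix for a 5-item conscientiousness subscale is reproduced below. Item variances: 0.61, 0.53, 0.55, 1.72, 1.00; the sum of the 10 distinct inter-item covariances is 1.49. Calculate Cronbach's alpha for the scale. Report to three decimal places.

sum of item variances = 0.61 + 0.53 + 0.55 + 1.72 + 1.00 = 4.41
Sum of distinct covariances = 1.49
σ²_total = sum of item variances + 2·Σcov = 4.41 + 2 × 1.49 = 7.39
α = (5/4)·(1 − 4.41/7.39) = 0.504

α = 0.504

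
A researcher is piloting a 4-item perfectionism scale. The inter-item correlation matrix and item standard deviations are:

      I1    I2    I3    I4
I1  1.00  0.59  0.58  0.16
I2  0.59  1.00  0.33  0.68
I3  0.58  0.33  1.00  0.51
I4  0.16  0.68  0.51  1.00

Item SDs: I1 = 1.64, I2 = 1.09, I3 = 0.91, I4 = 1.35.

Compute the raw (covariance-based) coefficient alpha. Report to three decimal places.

coefficient alpha = 0.753

Σσ²ᵢ = 1.64² + 1.09² + 0.91² + 1.35² = 6.5283
Covariances σ_ij = r_ij · s_i · s_j:
  σ(I1,I2) = 0.59 × 1.64 × 1.09 = 1.0547
  σ(I1,I3) = 0.58 × 1.64 × 0.91 = 0.8656
  σ(I1,I4) = 0.16 × 1.64 × 1.35 = 0.3542
  σ(I2,I3) = 0.33 × 1.09 × 0.91 = 0.3273
  σ(I2,I4) = 0.68 × 1.09 × 1.35 = 1.0006
  σ(I3,I4) = 0.51 × 0.91 × 1.35 = 0.6265
σ²_T = Σσ²ᵢ + 2·Σσ_ij = 6.5283 + 2 × 4.2289 = 14.9861
α = (4/3)·(1 − 6.5283/14.9861) = 0.753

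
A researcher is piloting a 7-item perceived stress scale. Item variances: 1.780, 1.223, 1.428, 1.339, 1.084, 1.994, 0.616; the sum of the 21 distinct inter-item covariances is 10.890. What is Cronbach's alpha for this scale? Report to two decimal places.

Σσ²ᵢ = 1.780 + 1.223 + 1.428 + 1.339 + 1.084 + 1.994 + 0.616 = 9.464
Sum of distinct covariances = 10.890
Var(T) = Σσ²ᵢ + 2·Σcov = 9.464 + 2 × 10.890 = 31.244
α = (7/6)·(1 − 9.464/31.244) = 0.81

α = 0.81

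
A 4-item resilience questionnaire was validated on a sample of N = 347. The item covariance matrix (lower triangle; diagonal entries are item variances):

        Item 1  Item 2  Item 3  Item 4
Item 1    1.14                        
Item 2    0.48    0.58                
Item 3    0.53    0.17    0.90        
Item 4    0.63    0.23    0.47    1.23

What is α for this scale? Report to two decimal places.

α = 0.75

sum of item variances = 1.14 + 0.58 + 0.90 + 1.23 = 3.85
Σ_{i<j} σ_ij = 2.51
σ²_T = 3.85 + 2 × 2.51 = 8.87
α = (k/(k−1))·(1 − sum of item variances/σ²_T) = (4/3)·(1 − 3.85/8.87) = 0.75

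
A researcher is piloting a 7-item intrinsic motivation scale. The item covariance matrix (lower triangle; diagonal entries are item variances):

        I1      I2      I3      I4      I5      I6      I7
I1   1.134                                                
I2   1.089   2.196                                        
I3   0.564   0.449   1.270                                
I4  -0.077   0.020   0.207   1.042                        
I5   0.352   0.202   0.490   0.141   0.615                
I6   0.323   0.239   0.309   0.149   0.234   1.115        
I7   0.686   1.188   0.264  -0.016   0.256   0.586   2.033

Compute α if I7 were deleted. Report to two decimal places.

Remaining items: I1, I2, I3, I4, I5, I6 (k = 6).
Σσ²ᵢ = 1.134 + 2.196 + 1.270 + 1.042 + 0.615 + 1.115 = 7.372
total variance = 7.372 + 2 × 4.691 = 16.754
α (item deleted) = (6/5)·(1 − 7.372/16.754) = 0.67

α = 0.67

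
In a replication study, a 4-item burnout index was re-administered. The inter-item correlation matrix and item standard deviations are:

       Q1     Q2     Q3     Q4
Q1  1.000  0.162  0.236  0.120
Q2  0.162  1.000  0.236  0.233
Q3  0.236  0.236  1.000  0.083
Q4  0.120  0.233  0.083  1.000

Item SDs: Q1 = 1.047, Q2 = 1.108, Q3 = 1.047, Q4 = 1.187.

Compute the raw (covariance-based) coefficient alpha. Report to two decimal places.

Σσ²ᵢ = 1.047² + 1.108² + 1.047² + 1.187² = 4.8291
Covariances σ_ij = r_ij · s_i · s_j:
  σ(Q1,Q2) = 0.162 × 1.047 × 1.108 = 0.1879
  σ(Q1,Q3) = 0.236 × 1.047 × 1.047 = 0.2587
  σ(Q1,Q4) = 0.120 × 1.047 × 1.187 = 0.1491
  σ(Q2,Q3) = 0.236 × 1.108 × 1.047 = 0.2738
  σ(Q2,Q4) = 0.233 × 1.108 × 1.187 = 0.3064
  σ(Q3,Q4) = 0.083 × 1.047 × 1.187 = 0.1032
σ²_T = Σσ²ᵢ + 2·Σσ_ij = 4.8291 + 2 × 1.2791 = 7.3873
α = (4/3)·(1 − 4.8291/7.3873) = 0.46

coefficient alpha = 0.46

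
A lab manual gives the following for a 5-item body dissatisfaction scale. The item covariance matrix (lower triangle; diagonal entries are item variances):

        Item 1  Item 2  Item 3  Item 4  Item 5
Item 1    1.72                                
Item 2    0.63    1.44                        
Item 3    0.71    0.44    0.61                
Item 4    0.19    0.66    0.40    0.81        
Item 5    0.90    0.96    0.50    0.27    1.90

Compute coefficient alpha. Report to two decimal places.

α = 0.79

sum of item variances = 1.72 + 1.44 + 0.61 + 0.81 + 1.90 = 6.48
Σ_{i<j} σ_ij = 5.66
σ²_total = 6.48 + 2 × 5.66 = 17.80
α = (k/(k−1))·(1 − sum of item variances/σ²_total) = (5/4)·(1 − 6.48/17.80) = 0.79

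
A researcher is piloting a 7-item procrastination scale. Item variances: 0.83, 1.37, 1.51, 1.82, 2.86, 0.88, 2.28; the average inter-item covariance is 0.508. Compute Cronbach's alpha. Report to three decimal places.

Σσᵢ² = 0.83 + 1.37 + 1.51 + 1.82 + 2.86 + 0.88 + 2.28 = 11.55
Sum of the 21 distinct covariances = 21 × 0.508 = 10.668
σ²_total = Σσᵢ² + 2·Σcov = 11.55 + 2 × 10.668 = 32.886
α = (7/6)·(1 − 11.55/32.886) = 0.757

Cronbach's alpha = 0.757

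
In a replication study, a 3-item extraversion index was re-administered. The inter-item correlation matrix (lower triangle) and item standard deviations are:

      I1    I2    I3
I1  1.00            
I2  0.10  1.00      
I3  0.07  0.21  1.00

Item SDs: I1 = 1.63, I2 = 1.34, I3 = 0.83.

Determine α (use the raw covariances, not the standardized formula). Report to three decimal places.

α = 0.263

Σσ²ᵢ = 1.63² + 1.34² + 0.83² = 5.1414
Covariances σ_ij = r_ij · s_i · s_j:
  σ(I1,I2) = 0.10 × 1.63 × 1.34 = 0.2184
  σ(I1,I3) = 0.07 × 1.63 × 0.83 = 0.0947
  σ(I2,I3) = 0.21 × 1.34 × 0.83 = 0.2336
σ²_T = Σσ²ᵢ + 2·Σσ_ij = 5.1414 + 2 × 0.5467 = 6.2348
α = (3/2)·(1 − 5.1414/6.2348) = 0.263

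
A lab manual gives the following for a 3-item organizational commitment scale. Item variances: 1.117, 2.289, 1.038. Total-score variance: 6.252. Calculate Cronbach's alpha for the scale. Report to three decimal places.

α = 0.434

ΣVar(i) = 1.117 + 2.289 + 1.038 = 4.444
α = (k/(k−1))·(1 − ΣVar(i)/total variance) = (3/2)·(1 − 4.444/6.252) = 0.434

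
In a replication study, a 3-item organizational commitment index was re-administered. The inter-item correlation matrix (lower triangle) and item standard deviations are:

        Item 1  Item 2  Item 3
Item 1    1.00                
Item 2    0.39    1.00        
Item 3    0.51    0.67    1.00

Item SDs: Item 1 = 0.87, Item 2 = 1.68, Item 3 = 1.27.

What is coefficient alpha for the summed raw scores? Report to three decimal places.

coefficient alpha = 0.745

Σσ²ᵢ = 0.87² + 1.68² + 1.27² = 5.1922
Covariances σ_ij = r_ij · s_i · s_j:
  σ(Item 1,Item 2) = 0.39 × 0.87 × 1.68 = 0.5700
  σ(Item 1,Item 3) = 0.51 × 0.87 × 1.27 = 0.5635
  σ(Item 2,Item 3) = 0.67 × 1.68 × 1.27 = 1.4295
σ²_T = Σσ²ᵢ + 2·Σσ_ij = 5.1922 + 2 × 2.5630 = 10.3182
α = (3/2)·(1 − 5.1922/10.3182) = 0.745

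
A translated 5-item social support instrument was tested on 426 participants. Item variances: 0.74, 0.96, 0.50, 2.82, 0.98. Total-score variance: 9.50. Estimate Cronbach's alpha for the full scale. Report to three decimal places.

sum of item variances = 0.74 + 0.96 + 0.50 + 2.82 + 0.98 = 6.00
α = (k/(k−1))·(1 − sum of item variances/Var(T)) = (5/4)·(1 − 6.00/9.50) = 0.461

α = 0.461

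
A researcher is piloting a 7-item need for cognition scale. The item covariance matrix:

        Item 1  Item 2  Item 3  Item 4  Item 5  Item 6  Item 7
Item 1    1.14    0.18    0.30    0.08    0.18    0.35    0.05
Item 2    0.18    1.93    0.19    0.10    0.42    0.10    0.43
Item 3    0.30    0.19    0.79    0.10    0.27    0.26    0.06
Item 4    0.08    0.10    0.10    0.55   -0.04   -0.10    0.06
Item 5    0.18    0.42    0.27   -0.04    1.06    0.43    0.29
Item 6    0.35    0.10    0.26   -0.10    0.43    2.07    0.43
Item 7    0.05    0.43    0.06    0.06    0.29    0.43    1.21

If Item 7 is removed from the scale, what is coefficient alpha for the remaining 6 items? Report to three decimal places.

Remaining items: Item 1, Item 2, Item 3, Item 4, Item 5, Item 6 (k = 6).
sum of item variances = 1.14 + 1.93 + 0.79 + 0.55 + 1.06 + 2.07 = 7.54
total variance = 7.54 + 2 × 2.82 = 13.18
α (item deleted) = (6/5)·(1 − 7.54/13.18) = 0.514

α = 0.514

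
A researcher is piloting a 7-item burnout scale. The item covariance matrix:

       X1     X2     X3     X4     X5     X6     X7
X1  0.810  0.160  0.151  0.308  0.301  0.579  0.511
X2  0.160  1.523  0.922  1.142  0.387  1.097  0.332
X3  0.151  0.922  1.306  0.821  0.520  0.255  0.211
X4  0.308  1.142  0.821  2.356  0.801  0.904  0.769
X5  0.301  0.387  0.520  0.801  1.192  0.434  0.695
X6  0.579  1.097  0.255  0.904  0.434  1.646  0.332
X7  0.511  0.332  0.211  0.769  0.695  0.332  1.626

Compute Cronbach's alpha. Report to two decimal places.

Cronbach's alpha = 0.80

ΣVar(i) = 0.810 + 1.523 + 1.306 + 2.356 + 1.192 + 1.646 + 1.626 = 10.459
Σ_{i<j} σ_ij = 11.632
σ²_T = 10.459 + 2 × 11.632 = 33.723
α = (k/(k−1))·(1 − ΣVar(i)/σ²_T) = (7/6)·(1 − 10.459/33.723) = 0.80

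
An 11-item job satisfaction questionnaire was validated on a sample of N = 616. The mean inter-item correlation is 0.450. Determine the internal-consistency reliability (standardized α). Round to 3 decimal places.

Standardized α = k·r̄ / (1 + (k−1)·r̄) = 11 × 0.450 / (1 + 10 × 0.450)
  = 4.9500 / 5.5000 = 0.900

α = 0.900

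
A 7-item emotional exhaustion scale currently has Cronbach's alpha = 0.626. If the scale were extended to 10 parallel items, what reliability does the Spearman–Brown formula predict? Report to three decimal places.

Length factor m = 10/7 = 1.4286
α' = m·α / (1 + (m−1)·α)
   = 10/7 × 0.626 / (1 + (10/7 − 1) × 0.626)
   = 0.8943 / 1.2683 = 0.705

predicted reliability = 0.705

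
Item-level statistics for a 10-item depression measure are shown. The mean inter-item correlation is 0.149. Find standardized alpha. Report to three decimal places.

standardized alpha = 0.636

Standardized α = k·r̄ / (1 + (k−1)·r̄) = 10 × 0.149 / (1 + 9 × 0.149)
  = 1.4900 / 2.3410 = 0.636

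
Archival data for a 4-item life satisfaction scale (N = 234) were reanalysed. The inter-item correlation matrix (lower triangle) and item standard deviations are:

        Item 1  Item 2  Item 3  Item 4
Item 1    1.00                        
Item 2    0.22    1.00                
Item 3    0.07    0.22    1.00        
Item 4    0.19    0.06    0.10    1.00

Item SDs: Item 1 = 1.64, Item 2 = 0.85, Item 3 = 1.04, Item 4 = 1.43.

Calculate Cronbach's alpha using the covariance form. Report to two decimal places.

Σσ²ᵢ = 1.64² + 0.85² + 1.04² + 1.43² = 6.5386
Covariances σ_ij = r_ij · s_i · s_j:
  σ(Item 1,Item 2) = 0.22 × 1.64 × 0.85 = 0.3067
  σ(Item 1,Item 3) = 0.07 × 1.64 × 1.04 = 0.1194
  σ(Item 1,Item 4) = 0.19 × 1.64 × 1.43 = 0.4456
  σ(Item 2,Item 3) = 0.22 × 0.85 × 1.04 = 0.1945
  σ(Item 2,Item 4) = 0.06 × 0.85 × 1.43 = 0.0729
  σ(Item 3,Item 4) = 0.10 × 1.04 × 1.43 = 0.1487
σ²_T = Σσ²ᵢ + 2·Σσ_ij = 6.5386 + 2 × 1.2878 = 9.1142
α = (4/3)·(1 − 6.5386/9.1142) = 0.38

Cronbach's alpha = 0.38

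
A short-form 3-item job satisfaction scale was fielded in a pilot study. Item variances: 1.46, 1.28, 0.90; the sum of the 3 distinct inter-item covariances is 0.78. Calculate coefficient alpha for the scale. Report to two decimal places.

coefficient alpha = 0.45

ΣVar(i) = 1.46 + 1.28 + 0.90 = 3.64
Sum of distinct covariances = 0.78
σ²_T = ΣVar(i) + 2·Σcov = 3.64 + 2 × 0.78 = 5.20
α = (3/2)·(1 − 3.64/5.20) = 0.45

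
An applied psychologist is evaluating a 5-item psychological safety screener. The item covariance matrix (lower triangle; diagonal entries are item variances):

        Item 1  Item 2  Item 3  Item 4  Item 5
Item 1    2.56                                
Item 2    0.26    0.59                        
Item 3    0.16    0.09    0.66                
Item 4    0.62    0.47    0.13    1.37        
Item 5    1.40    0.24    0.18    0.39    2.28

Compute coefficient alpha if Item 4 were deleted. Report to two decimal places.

α = 0.58

Remaining items: Item 1, Item 2, Item 3, Item 5 (k = 4).
Σσ²ᵢ = 2.56 + 0.59 + 0.66 + 2.28 = 6.09
total variance = 6.09 + 2 × 2.33 = 10.75
α (item deleted) = (4/3)·(1 − 6.09/10.75) = 0.58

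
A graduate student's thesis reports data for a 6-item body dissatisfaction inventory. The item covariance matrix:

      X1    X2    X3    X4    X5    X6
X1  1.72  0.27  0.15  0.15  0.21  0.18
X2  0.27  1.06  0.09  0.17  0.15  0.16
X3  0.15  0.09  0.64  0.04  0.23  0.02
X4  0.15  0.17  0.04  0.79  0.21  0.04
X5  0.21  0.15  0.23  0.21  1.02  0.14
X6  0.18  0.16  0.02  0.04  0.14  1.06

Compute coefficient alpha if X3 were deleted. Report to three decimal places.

Remaining items: X1, X2, X4, X5, X6 (k = 5).
ΣVar(i) = 1.72 + 1.06 + 0.79 + 1.02 + 1.06 = 5.65
Var(T) = 5.65 + 2 × 1.68 = 9.01
α (item deleted) = (5/4)·(1 − 5.65/9.01) = 0.466

coefficient alpha = 0.466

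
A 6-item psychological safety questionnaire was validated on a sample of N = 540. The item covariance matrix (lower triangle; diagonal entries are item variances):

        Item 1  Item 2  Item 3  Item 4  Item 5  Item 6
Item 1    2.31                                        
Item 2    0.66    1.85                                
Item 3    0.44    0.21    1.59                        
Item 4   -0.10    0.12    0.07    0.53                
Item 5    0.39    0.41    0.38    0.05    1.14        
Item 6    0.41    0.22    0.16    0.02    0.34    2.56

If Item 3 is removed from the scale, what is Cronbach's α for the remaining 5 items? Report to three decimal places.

Cronbach's α = 0.469

Remaining items: Item 1, Item 2, Item 4, Item 5, Item 6 (k = 5).
ΣVar(i) = 2.31 + 1.85 + 0.53 + 1.14 + 2.56 = 8.39
σ²_T = 8.39 + 2 × 2.52 = 13.43
α (item deleted) = (5/4)·(1 − 8.39/13.43) = 0.469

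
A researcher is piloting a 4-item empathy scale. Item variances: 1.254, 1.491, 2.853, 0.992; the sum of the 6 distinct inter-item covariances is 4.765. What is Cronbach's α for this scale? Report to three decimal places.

Cronbach's α = 0.788

Σσᵢ² = 1.254 + 1.491 + 2.853 + 0.992 = 6.590
Sum of distinct covariances = 4.765
total variance = Σσᵢ² + 2·Σcov = 6.590 + 2 × 4.765 = 16.120
α = (4/3)·(1 − 6.590/16.120) = 0.788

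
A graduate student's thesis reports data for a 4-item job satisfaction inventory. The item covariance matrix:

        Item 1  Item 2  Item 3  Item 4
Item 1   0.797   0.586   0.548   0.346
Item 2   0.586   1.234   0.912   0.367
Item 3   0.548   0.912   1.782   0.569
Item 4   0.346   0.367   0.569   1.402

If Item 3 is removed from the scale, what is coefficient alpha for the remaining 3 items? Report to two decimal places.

Remaining items: Item 1, Item 2, Item 4 (k = 3).
ΣVar(i) = 0.797 + 1.234 + 1.402 = 3.433
σ²_total = 3.433 + 2 × 1.299 = 6.031
α (item deleted) = (3/2)·(1 − 3.433/6.031) = 0.65

α = 0.65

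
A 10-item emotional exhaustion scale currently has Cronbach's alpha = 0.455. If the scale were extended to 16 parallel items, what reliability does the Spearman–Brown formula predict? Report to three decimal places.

predicted reliability = 0.572

Length factor m = 16/10 = 1.6000
α' = m·α / (1 + (m−1)·α)
   = 16/10 × 0.455 / (1 + (16/10 − 1) × 0.455)
   = 0.7280 / 1.2730 = 0.572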